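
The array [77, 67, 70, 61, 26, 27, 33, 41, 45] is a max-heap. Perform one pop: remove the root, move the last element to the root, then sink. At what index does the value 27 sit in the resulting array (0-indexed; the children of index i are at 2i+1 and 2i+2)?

5

remove root 77; move last element 45 to root → [45, 67, 70, 61, 26, 27, 33, 41]
45 vs larger child 70 at index 2, swap → [70, 67, 45, 61, 26, 27, 33, 41]
resulting array: [70, 67, 45, 61, 26, 27, 33, 41]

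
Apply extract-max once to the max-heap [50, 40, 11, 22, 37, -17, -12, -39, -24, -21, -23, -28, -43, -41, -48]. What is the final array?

remove root 50; move last element -48 to root → [-48, 40, 11, 22, 37, -17, -12, -39, -24, -21, -23, -28, -43, -41]
-48 vs larger child 40 at index 1, swap → [40, -48, 11, 22, 37, -17, -12, -39, -24, -21, -23, -28, -43, -41]
-48 vs larger child 37 at index 4, swap → [40, 37, 11, 22, -48, -17, -12, -39, -24, -21, -23, -28, -43, -41]
-48 vs larger child -21 at index 9, swap → [40, 37, 11, 22, -21, -17, -12, -39, -24, -48, -23, -28, -43, -41]

[40, 37, 11, 22, -21, -17, -12, -39, -24, -48, -23, -28, -43, -41]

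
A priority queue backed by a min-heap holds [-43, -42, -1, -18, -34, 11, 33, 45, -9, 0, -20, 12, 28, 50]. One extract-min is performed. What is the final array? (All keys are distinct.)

[-42, -34, -1, -18, -20, 11, 33, 45, -9, 0, 50, 12, 28]

remove root -43; move last element 50 to root → [50, -42, -1, -18, -34, 11, 33, 45, -9, 0, -20, 12, 28]
50 vs smaller child -42 at index 1, swap → [-42, 50, -1, -18, -34, 11, 33, 45, -9, 0, -20, 12, 28]
50 vs smaller child -34 at index 4, swap → [-42, -34, -1, -18, 50, 11, 33, 45, -9, 0, -20, 12, 28]
50 vs smaller child -20 at index 10, swap → [-42, -34, -1, -18, -20, 11, 33, 45, -9, 0, 50, 12, 28]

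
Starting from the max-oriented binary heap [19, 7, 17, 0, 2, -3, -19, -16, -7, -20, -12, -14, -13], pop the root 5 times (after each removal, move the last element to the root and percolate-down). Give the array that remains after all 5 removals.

extract-max #1 returns 19:
  remove root 19; move last element -13 to root → [-13, 7, 17, 0, 2, -3, -19, -16, -7, -20, -12, -14]
  -13 vs larger child 17 at index 2, swap → [17, 7, -13, 0, 2, -3, -19, -16, -7, -20, -12, -14]
  -13 vs larger child -3 at index 5, swap → [17, 7, -3, 0, 2, -13, -19, -16, -7, -20, -12, -14]
extract-max #2 returns 17:
  remove root 17; move last element -14 to root → [-14, 7, -3, 0, 2, -13, -19, -16, -7, -20, -12]
  -14 vs larger child 7 at index 1, swap → [7, -14, -3, 0, 2, -13, -19, -16, -7, -20, -12]
  -14 vs larger child 2 at index 4, swap → [7, 2, -3, 0, -14, -13, -19, -16, -7, -20, -12]
  -14 vs larger child -12 at index 10, swap → [7, 2, -3, 0, -12, -13, -19, -16, -7, -20, -14]
extract-max #3 returns 7:
  remove root 7; move last element -14 to root → [-14, 2, -3, 0, -12, -13, -19, -16, -7, -20]
  -14 vs larger child 2 at index 1, swap → [2, -14, -3, 0, -12, -13, -19, -16, -7, -20]
  -14 vs larger child 0 at index 3, swap → [2, 0, -3, -14, -12, -13, -19, -16, -7, -20]
  -14 vs larger child -7 at index 8, swap → [2, 0, -3, -7, -12, -13, -19, -16, -14, -20]
extract-max #4 returns 2:
  remove root 2; move last element -20 to root → [-20, 0, -3, -7, -12, -13, -19, -16, -14]
  -20 vs larger child 0 at index 1, swap → [0, -20, -3, -7, -12, -13, -19, -16, -14]
  -20 vs larger child -7 at index 3, swap → [0, -7, -3, -20, -12, -13, -19, -16, -14]
  -20 vs larger child -14 at index 8, swap → [0, -7, -3, -14, -12, -13, -19, -16, -20]
extract-max #5 returns 0:
  remove root 0; move last element -20 to root → [-20, -7, -3, -14, -12, -13, -19, -16]
  -20 vs larger child -3 at index 2, swap → [-3, -7, -20, -14, -12, -13, -19, -16]
  -20 vs larger child -13 at index 5, swap → [-3, -7, -13, -14, -12, -20, -19, -16]

[-3, -7, -13, -14, -12, -20, -19, -16]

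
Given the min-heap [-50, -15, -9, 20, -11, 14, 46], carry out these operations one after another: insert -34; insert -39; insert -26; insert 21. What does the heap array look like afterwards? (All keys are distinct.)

insert -34:
  append -34 at index 7 → [-50, -15, -9, 20, -11, 14, 46, -34]
  -34 < parent 20 at index 3, swap → [-50, -15, -9, -34, -11, 14, 46, 20]
  -34 < parent -15 at index 1, swap → [-50, -34, -9, -15, -11, 14, 46, 20]
insert -39:
  append -39 at index 8 → [-50, -34, -9, -15, -11, 14, 46, 20, -39]
  -39 < parent -15 at index 3, swap → [-50, -34, -9, -39, -11, 14, 46, 20, -15]
  -39 < parent -34 at index 1, swap → [-50, -39, -9, -34, -11, 14, 46, 20, -15]
insert -26:
  append -26 at index 9 → [-50, -39, -9, -34, -11, 14, 46, 20, -15, -26]
  -26 < parent -11 at index 4, swap → [-50, -39, -9, -34, -26, 14, 46, 20, -15, -11]
insert 21:
  append 21 at index 10 → [-50, -39, -9, -34, -26, 14, 46, 20, -15, -11, 21] (no swap needed)

[-50, -39, -9, -34, -26, 14, 46, 20, -15, -11, 21]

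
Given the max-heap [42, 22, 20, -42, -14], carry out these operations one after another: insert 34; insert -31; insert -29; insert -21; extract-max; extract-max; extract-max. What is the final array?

insert 34:
  append 34 at index 5 → [42, 22, 20, -42, -14, 34]
  34 > parent 20 at index 2, swap → [42, 22, 34, -42, -14, 20]
insert -31:
  append -31 at index 6 → [42, 22, 34, -42, -14, 20, -31] (no swap needed)
insert -29:
  append -29 at index 7 → [42, 22, 34, -42, -14, 20, -31, -29]
  -29 > parent -42 at index 3, swap → [42, 22, 34, -29, -14, 20, -31, -42]
insert -21:
  append -21 at index 8 → [42, 22, 34, -29, -14, 20, -31, -42, -21]
  -21 > parent -29 at index 3, swap → [42, 22, 34, -21, -14, 20, -31, -42, -29]
extract-max → returns 42:
  remove root 42; move last element -29 to root → [-29, 22, 34, -21, -14, 20, -31, -42]
  -29 vs larger child 34 at index 2, swap → [34, 22, -29, -21, -14, 20, -31, -42]
  -29 vs larger child 20 at index 5, swap → [34, 22, 20, -21, -14, -29, -31, -42]
extract-max → returns 34:
  remove root 34; move last element -42 to root → [-42, 22, 20, -21, -14, -29, -31]
  -42 vs larger child 22 at index 1, swap → [22, -42, 20, -21, -14, -29, -31]
  -42 vs larger child -14 at index 4, swap → [22, -14, 20, -21, -42, -29, -31]
extract-max → returns 22:
  remove root 22; move last element -31 to root → [-31, -14, 20, -21, -42, -29]
  -31 vs larger child 20 at index 2, swap → [20, -14, -31, -21, -42, -29]
  -31 vs only child -29 at index 5, swap → [20, -14, -29, -21, -42, -31]

[20, -14, -29, -21, -42, -31]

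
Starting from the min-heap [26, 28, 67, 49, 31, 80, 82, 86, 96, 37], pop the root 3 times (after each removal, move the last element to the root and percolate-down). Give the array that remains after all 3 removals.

[37, 49, 67, 86, 96, 80, 82]

extract-min #1 returns 26:
  remove root 26; move last element 37 to root → [37, 28, 67, 49, 31, 80, 82, 86, 96]
  37 vs smaller child 28 at index 1, swap → [28, 37, 67, 49, 31, 80, 82, 86, 96]
  37 vs smaller child 31 at index 4, swap → [28, 31, 67, 49, 37, 80, 82, 86, 96]
extract-min #2 returns 28:
  remove root 28; move last element 96 to root → [96, 31, 67, 49, 37, 80, 82, 86]
  96 vs smaller child 31 at index 1, swap → [31, 96, 67, 49, 37, 80, 82, 86]
  96 vs smaller child 37 at index 4, swap → [31, 37, 67, 49, 96, 80, 82, 86]
extract-min #3 returns 31:
  remove root 31; move last element 86 to root → [86, 37, 67, 49, 96, 80, 82]
  86 vs smaller child 37 at index 1, swap → [37, 86, 67, 49, 96, 80, 82]
  86 vs smaller child 49 at index 3, swap → [37, 49, 67, 86, 96, 80, 82]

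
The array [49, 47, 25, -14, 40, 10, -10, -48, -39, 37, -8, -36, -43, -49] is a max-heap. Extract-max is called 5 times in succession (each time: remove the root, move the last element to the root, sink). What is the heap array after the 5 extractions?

[10, -8, -10, -14, -36, -43, -49, -48, -39]

extract-max #1 returns 49:
  remove root 49; move last element -49 to root → [-49, 47, 25, -14, 40, 10, -10, -48, -39, 37, -8, -36, -43]
  -49 vs larger child 47 at index 1, swap → [47, -49, 25, -14, 40, 10, -10, -48, -39, 37, -8, -36, -43]
  -49 vs larger child 40 at index 4, swap → [47, 40, 25, -14, -49, 10, -10, -48, -39, 37, -8, -36, -43]
  -49 vs larger child 37 at index 9, swap → [47, 40, 25, -14, 37, 10, -10, -48, -39, -49, -8, -36, -43]
extract-max #2 returns 47:
  remove root 47; move last element -43 to root → [-43, 40, 25, -14, 37, 10, -10, -48, -39, -49, -8, -36]
  -43 vs larger child 40 at index 1, swap → [40, -43, 25, -14, 37, 10, -10, -48, -39, -49, -8, -36]
  -43 vs larger child 37 at index 4, swap → [40, 37, 25, -14, -43, 10, -10, -48, -39, -49, -8, -36]
  -43 vs larger child -8 at index 10, swap → [40, 37, 25, -14, -8, 10, -10, -48, -39, -49, -43, -36]
extract-max #3 returns 40:
  remove root 40; move last element -36 to root → [-36, 37, 25, -14, -8, 10, -10, -48, -39, -49, -43]
  -36 vs larger child 37 at index 1, swap → [37, -36, 25, -14, -8, 10, -10, -48, -39, -49, -43]
  -36 vs larger child -8 at index 4, swap → [37, -8, 25, -14, -36, 10, -10, -48, -39, -49, -43]
extract-max #4 returns 37:
  remove root 37; move last element -43 to root → [-43, -8, 25, -14, -36, 10, -10, -48, -39, -49]
  -43 vs larger child 25 at index 2, swap → [25, -8, -43, -14, -36, 10, -10, -48, -39, -49]
  -43 vs larger child 10 at index 5, swap → [25, -8, 10, -14, -36, -43, -10, -48, -39, -49]
extract-max #5 returns 25:
  remove root 25; move last element -49 to root → [-49, -8, 10, -14, -36, -43, -10, -48, -39]
  -49 vs larger child 10 at index 2, swap → [10, -8, -49, -14, -36, -43, -10, -48, -39]
  -49 vs larger child -10 at index 6, swap → [10, -8, -10, -14, -36, -43, -49, -48, -39]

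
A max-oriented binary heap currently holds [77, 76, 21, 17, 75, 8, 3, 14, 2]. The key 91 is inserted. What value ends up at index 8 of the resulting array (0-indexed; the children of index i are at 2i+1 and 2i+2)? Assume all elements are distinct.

append 91 at index 9 → [77, 76, 21, 17, 75, 8, 3, 14, 2, 91]
91 > parent 75 at index 4, swap → [77, 76, 21, 17, 91, 8, 3, 14, 2, 75]
91 > parent 76 at index 1, swap → [77, 91, 21, 17, 76, 8, 3, 14, 2, 75]
91 > parent 77 at index 0, swap → [91, 77, 21, 17, 76, 8, 3, 14, 2, 75]
resulting array: [91, 77, 21, 17, 76, 8, 3, 14, 2, 75]

2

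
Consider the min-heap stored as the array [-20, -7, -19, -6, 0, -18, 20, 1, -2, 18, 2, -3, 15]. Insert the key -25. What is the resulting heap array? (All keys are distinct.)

[-25, -7, -20, -6, 0, -18, -19, 1, -2, 18, 2, -3, 15, 20]

append -25 at index 13 → [-20, -7, -19, -6, 0, -18, 20, 1, -2, 18, 2, -3, 15, -25]
-25 < parent 20 at index 6, swap → [-20, -7, -19, -6, 0, -18, -25, 1, -2, 18, 2, -3, 15, 20]
-25 < parent -19 at index 2, swap → [-20, -7, -25, -6, 0, -18, -19, 1, -2, 18, 2, -3, 15, 20]
-25 < parent -20 at index 0, swap → [-25, -7, -20, -6, 0, -18, -19, 1, -2, 18, 2, -3, 15, 20]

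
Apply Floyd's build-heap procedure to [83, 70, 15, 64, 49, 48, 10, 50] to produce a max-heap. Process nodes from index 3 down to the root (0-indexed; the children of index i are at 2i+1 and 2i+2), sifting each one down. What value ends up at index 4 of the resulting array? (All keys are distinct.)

49

sift down from index 3: already satisfies heap property
sift down from index 2:
  15 vs larger child 48 at index 5, swap → [83, 70, 48, 64, 49, 15, 10, 50]
sift down from index 1: already satisfies heap property
sift down from index 0: already satisfies heap property
resulting array: [83, 70, 48, 64, 49, 15, 10, 50]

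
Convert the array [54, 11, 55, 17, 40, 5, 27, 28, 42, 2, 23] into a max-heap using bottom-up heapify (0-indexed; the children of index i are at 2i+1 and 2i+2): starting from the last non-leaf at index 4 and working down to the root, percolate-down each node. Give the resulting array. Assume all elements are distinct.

[55, 42, 54, 28, 40, 5, 27, 11, 17, 2, 23]

sift down from index 4: already satisfies heap property
sift down from index 3:
  17 vs larger child 42 at index 8, swap → [54, 11, 55, 42, 40, 5, 27, 28, 17, 2, 23]
sift down from index 2: already satisfies heap property
sift down from index 1:
  11 vs larger child 42 at index 3, swap → [54, 42, 55, 11, 40, 5, 27, 28, 17, 2, 23]
  11 vs larger child 28 at index 7, swap → [54, 42, 55, 28, 40, 5, 27, 11, 17, 2, 23]
sift down from index 0:
  54 vs larger child 55 at index 2, swap → [55, 42, 54, 28, 40, 5, 27, 11, 17, 2, 23]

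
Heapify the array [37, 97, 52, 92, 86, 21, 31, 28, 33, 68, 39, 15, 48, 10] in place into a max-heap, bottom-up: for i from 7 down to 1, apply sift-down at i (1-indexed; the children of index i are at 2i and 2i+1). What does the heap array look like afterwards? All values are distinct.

[97, 92, 52, 37, 86, 48, 31, 28, 33, 68, 39, 15, 21, 10]

sift down from index 7: already satisfies heap property
sift down from index 6:
  21 vs larger child 48 at index 13, swap → [37, 97, 52, 92, 86, 48, 31, 28, 33, 68, 39, 15, 21, 10]
sift down from index 5: already satisfies heap property
sift down from index 4: already satisfies heap property
sift down from index 3: already satisfies heap property
sift down from index 2: already satisfies heap property
sift down from index 1:
  37 vs larger child 97 at index 2, swap → [97, 37, 52, 92, 86, 48, 31, 28, 33, 68, 39, 15, 21, 10]
  37 vs larger child 92 at index 4, swap → [97, 92, 52, 37, 86, 48, 31, 28, 33, 68, 39, 15, 21, 10]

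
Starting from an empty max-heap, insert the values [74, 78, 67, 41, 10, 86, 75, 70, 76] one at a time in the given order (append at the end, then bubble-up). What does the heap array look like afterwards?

[86, 76, 78, 74, 10, 67, 75, 41, 70]

Insert 74:
  append 74 at index 0 → [74] (no swap needed)
Insert 78:
  append 78 at index 1 → [74, 78]
  78 > parent 74 at index 0, swap → [78, 74]
Insert 67:
  append 67 at index 2 → [78, 74, 67] (no swap needed)
Insert 41:
  append 41 at index 3 → [78, 74, 67, 41] (no swap needed)
Insert 10:
  append 10 at index 4 → [78, 74, 67, 41, 10] (no swap needed)
Insert 86:
  append 86 at index 5 → [78, 74, 67, 41, 10, 86]
  86 > parent 67 at index 2, swap → [78, 74, 86, 41, 10, 67]
  86 > parent 78 at index 0, swap → [86, 74, 78, 41, 10, 67]
Insert 75:
  append 75 at index 6 → [86, 74, 78, 41, 10, 67, 75] (no swap needed)
Insert 70:
  append 70 at index 7 → [86, 74, 78, 41, 10, 67, 75, 70]
  70 > parent 41 at index 3, swap → [86, 74, 78, 70, 10, 67, 75, 41]
Insert 76:
  append 76 at index 8 → [86, 74, 78, 70, 10, 67, 75, 41, 76]
  76 > parent 70 at index 3, swap → [86, 74, 78, 76, 10, 67, 75, 41, 70]
  76 > parent 74 at index 1, swap → [86, 76, 78, 74, 10, 67, 75, 41, 70]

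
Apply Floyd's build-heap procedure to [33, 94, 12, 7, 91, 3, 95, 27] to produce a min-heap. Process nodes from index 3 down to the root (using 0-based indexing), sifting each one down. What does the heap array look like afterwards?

[3, 7, 12, 27, 91, 33, 95, 94]

sift down from index 3: already satisfies heap property
sift down from index 2:
  12 vs smaller child 3 at index 5, swap → [33, 94, 3, 7, 91, 12, 95, 27]
sift down from index 1:
  94 vs smaller child 7 at index 3, swap → [33, 7, 3, 94, 91, 12, 95, 27]
  94 vs only child 27 at index 7, swap → [33, 7, 3, 27, 91, 12, 95, 94]
sift down from index 0:
  33 vs smaller child 3 at index 2, swap → [3, 7, 33, 27, 91, 12, 95, 94]
  33 vs smaller child 12 at index 5, swap → [3, 7, 12, 27, 91, 33, 95, 94]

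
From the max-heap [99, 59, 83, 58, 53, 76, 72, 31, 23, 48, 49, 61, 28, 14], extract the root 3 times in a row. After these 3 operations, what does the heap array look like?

[72, 59, 61, 58, 53, 14, 28, 31, 23, 48, 49]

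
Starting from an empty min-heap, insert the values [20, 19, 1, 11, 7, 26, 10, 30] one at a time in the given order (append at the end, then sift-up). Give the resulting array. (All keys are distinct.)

[1, 7, 10, 20, 11, 26, 19, 30]

Insert 20:
  append 20 at index 0 → [20] (no swap needed)
Insert 19:
  append 19 at index 1 → [20, 19]
  19 < parent 20 at index 0, swap → [19, 20]
Insert 1:
  append 1 at index 2 → [19, 20, 1]
  1 < parent 19 at index 0, swap → [1, 20, 19]
Insert 11:
  append 11 at index 3 → [1, 20, 19, 11]
  11 < parent 20 at index 1, swap → [1, 11, 19, 20]
Insert 7:
  append 7 at index 4 → [1, 11, 19, 20, 7]
  7 < parent 11 at index 1, swap → [1, 7, 19, 20, 11]
Insert 26:
  append 26 at index 5 → [1, 7, 19, 20, 11, 26] (no swap needed)
Insert 10:
  append 10 at index 6 → [1, 7, 19, 20, 11, 26, 10]
  10 < parent 19 at index 2, swap → [1, 7, 10, 20, 11, 26, 19]
Insert 30:
  append 30 at index 7 → [1, 7, 10, 20, 11, 26, 19, 30] (no swap needed)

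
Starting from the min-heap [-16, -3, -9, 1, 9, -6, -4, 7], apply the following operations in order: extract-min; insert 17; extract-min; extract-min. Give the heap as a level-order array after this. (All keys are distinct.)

[-4, -3, 7, 1, 9, 17]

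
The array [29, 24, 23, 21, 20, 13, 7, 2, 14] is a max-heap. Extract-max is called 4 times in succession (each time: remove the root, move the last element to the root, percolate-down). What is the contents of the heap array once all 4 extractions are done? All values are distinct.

extract-max #1 returns 29:
  remove root 29; move last element 14 to root → [14, 24, 23, 21, 20, 13, 7, 2]
  14 vs larger child 24 at index 1, swap → [24, 14, 23, 21, 20, 13, 7, 2]
  14 vs larger child 21 at index 3, swap → [24, 21, 23, 14, 20, 13, 7, 2]
extract-max #2 returns 24:
  remove root 24; move last element 2 to root → [2, 21, 23, 14, 20, 13, 7]
  2 vs larger child 23 at index 2, swap → [23, 21, 2, 14, 20, 13, 7]
  2 vs larger child 13 at index 5, swap → [23, 21, 13, 14, 20, 2, 7]
extract-max #3 returns 23:
  remove root 23; move last element 7 to root → [7, 21, 13, 14, 20, 2]
  7 vs larger child 21 at index 1, swap → [21, 7, 13, 14, 20, 2]
  7 vs larger child 20 at index 4, swap → [21, 20, 13, 14, 7, 2]
extract-max #4 returns 21:
  remove root 21; move last element 2 to root → [2, 20, 13, 14, 7]
  2 vs larger child 20 at index 1, swap → [20, 2, 13, 14, 7]
  2 vs larger child 14 at index 3, swap → [20, 14, 13, 2, 7]

[20, 14, 13, 2, 7]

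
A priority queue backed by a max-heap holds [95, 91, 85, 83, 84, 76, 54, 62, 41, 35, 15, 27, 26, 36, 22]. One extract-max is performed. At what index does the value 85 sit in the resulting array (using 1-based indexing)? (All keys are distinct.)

3

remove root 95; move last element 22 to root → [22, 91, 85, 83, 84, 76, 54, 62, 41, 35, 15, 27, 26, 36]
22 vs larger child 91 at index 2, swap → [91, 22, 85, 83, 84, 76, 54, 62, 41, 35, 15, 27, 26, 36]
22 vs larger child 84 at index 5, swap → [91, 84, 85, 83, 22, 76, 54, 62, 41, 35, 15, 27, 26, 36]
22 vs larger child 35 at index 10, swap → [91, 84, 85, 83, 35, 76, 54, 62, 41, 22, 15, 27, 26, 36]
resulting array: [91, 84, 85, 83, 35, 76, 54, 62, 41, 22, 15, 27, 26, 36]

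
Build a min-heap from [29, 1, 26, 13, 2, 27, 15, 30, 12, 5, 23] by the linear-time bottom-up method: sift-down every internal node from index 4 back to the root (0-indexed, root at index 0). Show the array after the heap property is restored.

sift down from index 4: already satisfies heap property
sift down from index 3:
  13 vs smaller child 12 at index 8, swap → [29, 1, 26, 12, 2, 27, 15, 30, 13, 5, 23]
sift down from index 2:
  26 vs smaller child 15 at index 6, swap → [29, 1, 15, 12, 2, 27, 26, 30, 13, 5, 23]
sift down from index 1: already satisfies heap property
sift down from index 0:
  29 vs smaller child 1 at index 1, swap → [1, 29, 15, 12, 2, 27, 26, 30, 13, 5, 23]
  29 vs smaller child 2 at index 4, swap → [1, 2, 15, 12, 29, 27, 26, 30, 13, 5, 23]
  29 vs smaller child 5 at index 9, swap → [1, 2, 15, 12, 5, 27, 26, 30, 13, 29, 23]

[1, 2, 15, 12, 5, 27, 26, 30, 13, 29, 23]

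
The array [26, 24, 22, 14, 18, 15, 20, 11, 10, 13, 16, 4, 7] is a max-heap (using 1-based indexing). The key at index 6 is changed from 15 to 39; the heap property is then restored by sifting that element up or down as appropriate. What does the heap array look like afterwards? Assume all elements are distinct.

[39, 24, 26, 14, 18, 22, 20, 11, 10, 13, 16, 4, 7]

set index 6 from 15 to 39 → [26, 24, 22, 14, 18, 39, 20, 11, 10, 13, 16, 4, 7]
39 > parent 22 at index 3, swap → [26, 24, 39, 14, 18, 22, 20, 11, 10, 13, 16, 4, 7]
39 > parent 26 at index 1, swap → [39, 24, 26, 14, 18, 22, 20, 11, 10, 13, 16, 4, 7]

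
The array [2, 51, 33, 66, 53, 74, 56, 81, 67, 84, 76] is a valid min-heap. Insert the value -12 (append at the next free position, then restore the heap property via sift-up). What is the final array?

append -12 at index 11 → [2, 51, 33, 66, 53, 74, 56, 81, 67, 84, 76, -12]
-12 < parent 74 at index 5, swap → [2, 51, 33, 66, 53, -12, 56, 81, 67, 84, 76, 74]
-12 < parent 33 at index 2, swap → [2, 51, -12, 66, 53, 33, 56, 81, 67, 84, 76, 74]
-12 < parent 2 at index 0, swap → [-12, 51, 2, 66, 53, 33, 56, 81, 67, 84, 76, 74]

[-12, 51, 2, 66, 53, 33, 56, 81, 67, 84, 76, 74]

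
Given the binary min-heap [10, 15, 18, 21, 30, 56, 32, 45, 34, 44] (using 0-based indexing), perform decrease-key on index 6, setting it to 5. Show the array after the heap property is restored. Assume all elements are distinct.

[5, 15, 10, 21, 30, 56, 18, 45, 34, 44]

set index 6 from 32 to 5 → [10, 15, 18, 21, 30, 56, 5, 45, 34, 44]
5 < parent 18 at index 2, swap → [10, 15, 5, 21, 30, 56, 18, 45, 34, 44]
5 < parent 10 at index 0, swap → [5, 15, 10, 21, 30, 56, 18, 45, 34, 44]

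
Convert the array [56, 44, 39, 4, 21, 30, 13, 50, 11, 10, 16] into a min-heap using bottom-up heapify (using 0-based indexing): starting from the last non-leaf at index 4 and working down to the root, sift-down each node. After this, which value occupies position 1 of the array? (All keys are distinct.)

sift down from index 4:
  21 vs smaller child 10 at index 9, swap → [56, 44, 39, 4, 10, 30, 13, 50, 11, 21, 16]
sift down from index 3: already satisfies heap property
sift down from index 2:
  39 vs smaller child 13 at index 6, swap → [56, 44, 13, 4, 10, 30, 39, 50, 11, 21, 16]
sift down from index 1:
  44 vs smaller child 4 at index 3, swap → [56, 4, 13, 44, 10, 30, 39, 50, 11, 21, 16]
  44 vs smaller child 11 at index 8, swap → [56, 4, 13, 11, 10, 30, 39, 50, 44, 21, 16]
sift down from index 0:
  56 vs smaller child 4 at index 1, swap → [4, 56, 13, 11, 10, 30, 39, 50, 44, 21, 16]
  56 vs smaller child 10 at index 4, swap → [4, 10, 13, 11, 56, 30, 39, 50, 44, 21, 16]
  56 vs smaller child 16 at index 10, swap → [4, 10, 13, 11, 16, 30, 39, 50, 44, 21, 56]
resulting array: [4, 10, 13, 11, 16, 30, 39, 50, 44, 21, 56]

10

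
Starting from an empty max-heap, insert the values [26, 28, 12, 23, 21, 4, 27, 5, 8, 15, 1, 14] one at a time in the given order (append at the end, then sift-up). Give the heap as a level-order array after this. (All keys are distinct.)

[28, 26, 27, 23, 21, 14, 12, 5, 8, 15, 1, 4]

Insert 26:
  append 26 at index 0 → [26] (no swap needed)
Insert 28:
  append 28 at index 1 → [26, 28]
  28 > parent 26 at index 0, swap → [28, 26]
Insert 12:
  append 12 at index 2 → [28, 26, 12] (no swap needed)
Insert 23:
  append 23 at index 3 → [28, 26, 12, 23] (no swap needed)
Insert 21:
  append 21 at index 4 → [28, 26, 12, 23, 21] (no swap needed)
Insert 4:
  append 4 at index 5 → [28, 26, 12, 23, 21, 4] (no swap needed)
Insert 27:
  append 27 at index 6 → [28, 26, 12, 23, 21, 4, 27]
  27 > parent 12 at index 2, swap → [28, 26, 27, 23, 21, 4, 12]
Insert 5:
  append 5 at index 7 → [28, 26, 27, 23, 21, 4, 12, 5] (no swap needed)
Insert 8:
  append 8 at index 8 → [28, 26, 27, 23, 21, 4, 12, 5, 8] (no swap needed)
Insert 15:
  append 15 at index 9 → [28, 26, 27, 23, 21, 4, 12, 5, 8, 15] (no swap needed)
Insert 1:
  append 1 at index 10 → [28, 26, 27, 23, 21, 4, 12, 5, 8, 15, 1] (no swap needed)
Insert 14:
  append 14 at index 11 → [28, 26, 27, 23, 21, 4, 12, 5, 8, 15, 1, 14]
  14 > parent 4 at index 5, swap → [28, 26, 27, 23, 21, 14, 12, 5, 8, 15, 1, 4]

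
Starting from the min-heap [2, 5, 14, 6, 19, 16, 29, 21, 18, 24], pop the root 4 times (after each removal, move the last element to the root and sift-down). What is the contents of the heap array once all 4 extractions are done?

[16, 18, 24, 21, 19, 29]

extract-min #1 returns 2:
  remove root 2; move last element 24 to root → [24, 5, 14, 6, 19, 16, 29, 21, 18]
  24 vs smaller child 5 at index 1, swap → [5, 24, 14, 6, 19, 16, 29, 21, 18]
  24 vs smaller child 6 at index 3, swap → [5, 6, 14, 24, 19, 16, 29, 21, 18]
  24 vs smaller child 18 at index 8, swap → [5, 6, 14, 18, 19, 16, 29, 21, 24]
extract-min #2 returns 5:
  remove root 5; move last element 24 to root → [24, 6, 14, 18, 19, 16, 29, 21]
  24 vs smaller child 6 at index 1, swap → [6, 24, 14, 18, 19, 16, 29, 21]
  24 vs smaller child 18 at index 3, swap → [6, 18, 14, 24, 19, 16, 29, 21]
  24 vs only child 21 at index 7, swap → [6, 18, 14, 21, 19, 16, 29, 24]
extract-min #3 returns 6:
  remove root 6; move last element 24 to root → [24, 18, 14, 21, 19, 16, 29]
  24 vs smaller child 14 at index 2, swap → [14, 18, 24, 21, 19, 16, 29]
  24 vs smaller child 16 at index 5, swap → [14, 18, 16, 21, 19, 24, 29]
extract-min #4 returns 14:
  remove root 14; move last element 29 to root → [29, 18, 16, 21, 19, 24]
  29 vs smaller child 16 at index 2, swap → [16, 18, 29, 21, 19, 24]
  29 vs only child 24 at index 5, swap → [16, 18, 24, 21, 19, 29]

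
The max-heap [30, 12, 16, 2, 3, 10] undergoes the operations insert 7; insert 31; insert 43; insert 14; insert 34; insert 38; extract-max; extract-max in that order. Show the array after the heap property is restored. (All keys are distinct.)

insert 7:
  append 7 at index 6 → [30, 12, 16, 2, 3, 10, 7] (no swap needed)
insert 31:
  append 31 at index 7 → [30, 12, 16, 2, 3, 10, 7, 31]
  31 > parent 2 at index 3, swap → [30, 12, 16, 31, 3, 10, 7, 2]
  31 > parent 12 at index 1, swap → [30, 31, 16, 12, 3, 10, 7, 2]
  31 > parent 30 at index 0, swap → [31, 30, 16, 12, 3, 10, 7, 2]
insert 43:
  append 43 at index 8 → [31, 30, 16, 12, 3, 10, 7, 2, 43]
  43 > parent 12 at index 3, swap → [31, 30, 16, 43, 3, 10, 7, 2, 12]
  43 > parent 30 at index 1, swap → [31, 43, 16, 30, 3, 10, 7, 2, 12]
  43 > parent 31 at index 0, swap → [43, 31, 16, 30, 3, 10, 7, 2, 12]
insert 14:
  append 14 at index 9 → [43, 31, 16, 30, 3, 10, 7, 2, 12, 14]
  14 > parent 3 at index 4, swap → [43, 31, 16, 30, 14, 10, 7, 2, 12, 3]
insert 34:
  append 34 at index 10 → [43, 31, 16, 30, 14, 10, 7, 2, 12, 3, 34]
  34 > parent 14 at index 4, swap → [43, 31, 16, 30, 34, 10, 7, 2, 12, 3, 14]
  34 > parent 31 at index 1, swap → [43, 34, 16, 30, 31, 10, 7, 2, 12, 3, 14]
insert 38:
  append 38 at index 11 → [43, 34, 16, 30, 31, 10, 7, 2, 12, 3, 14, 38]
  38 > parent 10 at index 5, swap → [43, 34, 16, 30, 31, 38, 7, 2, 12, 3, 14, 10]
  38 > parent 16 at index 2, swap → [43, 34, 38, 30, 31, 16, 7, 2, 12, 3, 14, 10]
extract-max → returns 43:
  remove root 43; move last element 10 to root → [10, 34, 38, 30, 31, 16, 7, 2, 12, 3, 14]
  10 vs larger child 38 at index 2, swap → [38, 34, 10, 30, 31, 16, 7, 2, 12, 3, 14]
  10 vs larger child 16 at index 5, swap → [38, 34, 16, 30, 31, 10, 7, 2, 12, 3, 14]
extract-max → returns 38:
  remove root 38; move last element 14 to root → [14, 34, 16, 30, 31, 10, 7, 2, 12, 3]
  14 vs larger child 34 at index 1, swap → [34, 14, 16, 30, 31, 10, 7, 2, 12, 3]
  14 vs larger child 31 at index 4, swap → [34, 31, 16, 30, 14, 10, 7, 2, 12, 3]

[34, 31, 16, 30, 14, 10, 7, 2, 12, 3]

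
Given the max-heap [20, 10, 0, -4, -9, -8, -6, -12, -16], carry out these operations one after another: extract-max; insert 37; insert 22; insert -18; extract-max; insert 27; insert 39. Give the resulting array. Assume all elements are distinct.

extract-max → returns 20:
  remove root 20; move last element -16 to root → [-16, 10, 0, -4, -9, -8, -6, -12]
  -16 vs larger child 10 at index 1, swap → [10, -16, 0, -4, -9, -8, -6, -12]
  -16 vs larger child -4 at index 3, swap → [10, -4, 0, -16, -9, -8, -6, -12]
  -16 vs only child -12 at index 7, swap → [10, -4, 0, -12, -9, -8, -6, -16]
insert 37:
  append 37 at index 8 → [10, -4, 0, -12, -9, -8, -6, -16, 37]
  37 > parent -12 at index 3, swap → [10, -4, 0, 37, -9, -8, -6, -16, -12]
  37 > parent -4 at index 1, swap → [10, 37, 0, -4, -9, -8, -6, -16, -12]
  37 > parent 10 at index 0, swap → [37, 10, 0, -4, -9, -8, -6, -16, -12]
insert 22:
  append 22 at index 9 → [37, 10, 0, -4, -9, -8, -6, -16, -12, 22]
  22 > parent -9 at index 4, swap → [37, 10, 0, -4, 22, -8, -6, -16, -12, -9]
  22 > parent 10 at index 1, swap → [37, 22, 0, -4, 10, -8, -6, -16, -12, -9]
insert -18:
  append -18 at index 10 → [37, 22, 0, -4, 10, -8, -6, -16, -12, -9, -18] (no swap needed)
extract-max → returns 37:
  remove root 37; move last element -18 to root → [-18, 22, 0, -4, 10, -8, -6, -16, -12, -9]
  -18 vs larger child 22 at index 1, swap → [22, -18, 0, -4, 10, -8, -6, -16, -12, -9]
  -18 vs larger child 10 at index 4, swap → [22, 10, 0, -4, -18, -8, -6, -16, -12, -9]
  -18 vs only child -9 at index 9, swap → [22, 10, 0, -4, -9, -8, -6, -16, -12, -18]
insert 27:
  append 27 at index 10 → [22, 10, 0, -4, -9, -8, -6, -16, -12, -18, 27]
  27 > parent -9 at index 4, swap → [22, 10, 0, -4, 27, -8, -6, -16, -12, -18, -9]
  27 > parent 10 at index 1, swap → [22, 27, 0, -4, 10, -8, -6, -16, -12, -18, -9]
  27 > parent 22 at index 0, swap → [27, 22, 0, -4, 10, -8, -6, -16, -12, -18, -9]
insert 39:
  append 39 at index 11 → [27, 22, 0, -4, 10, -8, -6, -16, -12, -18, -9, 39]
  39 > parent -8 at index 5, swap → [27, 22, 0, -4, 10, 39, -6, -16, -12, -18, -9, -8]
  39 > parent 0 at index 2, swap → [27, 22, 39, -4, 10, 0, -6, -16, -12, -18, -9, -8]
  39 > parent 27 at index 0, swap → [39, 22, 27, -4, 10, 0, -6, -16, -12, -18, -9, -8]

[39, 22, 27, -4, 10, 0, -6, -16, -12, -18, -9, -8]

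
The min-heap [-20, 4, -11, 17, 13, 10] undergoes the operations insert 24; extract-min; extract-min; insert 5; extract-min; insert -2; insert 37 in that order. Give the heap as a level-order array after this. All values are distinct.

[-2, 13, 5, 17, 24, 10, 37]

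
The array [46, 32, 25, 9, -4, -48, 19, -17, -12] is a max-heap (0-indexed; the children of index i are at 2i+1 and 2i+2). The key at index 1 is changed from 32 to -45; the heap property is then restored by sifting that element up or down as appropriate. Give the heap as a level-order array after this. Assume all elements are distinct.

set index 1 from 32 to -45 → [46, -45, 25, 9, -4, -48, 19, -17, -12]
-45 vs larger child 9 at index 3, swap → [46, 9, 25, -45, -4, -48, 19, -17, -12]
-45 vs larger child -12 at index 8, swap → [46, 9, 25, -12, -4, -48, 19, -17, -45]

[46, 9, 25, -12, -4, -48, 19, -17, -45]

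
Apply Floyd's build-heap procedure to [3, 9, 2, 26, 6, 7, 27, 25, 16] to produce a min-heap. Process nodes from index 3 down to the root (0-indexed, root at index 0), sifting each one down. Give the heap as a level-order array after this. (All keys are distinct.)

[2, 6, 3, 16, 9, 7, 27, 25, 26]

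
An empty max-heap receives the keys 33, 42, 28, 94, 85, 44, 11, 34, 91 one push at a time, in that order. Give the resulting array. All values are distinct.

Insert 33:
  append 33 at index 0 → [33] (no swap needed)
Insert 42:
  append 42 at index 1 → [33, 42]
  42 > parent 33 at index 0, swap → [42, 33]
Insert 28:
  append 28 at index 2 → [42, 33, 28] (no swap needed)
Insert 94:
  append 94 at index 3 → [42, 33, 28, 94]
  94 > parent 33 at index 1, swap → [42, 94, 28, 33]
  94 > parent 42 at index 0, swap → [94, 42, 28, 33]
Insert 85:
  append 85 at index 4 → [94, 42, 28, 33, 85]
  85 > parent 42 at index 1, swap → [94, 85, 28, 33, 42]
Insert 44:
  append 44 at index 5 → [94, 85, 28, 33, 42, 44]
  44 > parent 28 at index 2, swap → [94, 85, 44, 33, 42, 28]
Insert 11:
  append 11 at index 6 → [94, 85, 44, 33, 42, 28, 11] (no swap needed)
Insert 34:
  append 34 at index 7 → [94, 85, 44, 33, 42, 28, 11, 34]
  34 > parent 33 at index 3, swap → [94, 85, 44, 34, 42, 28, 11, 33]
Insert 91:
  append 91 at index 8 → [94, 85, 44, 34, 42, 28, 11, 33, 91]
  91 > parent 34 at index 3, swap → [94, 85, 44, 91, 42, 28, 11, 33, 34]
  91 > parent 85 at index 1, swap → [94, 91, 44, 85, 42, 28, 11, 33, 34]

[94, 91, 44, 85, 42, 28, 11, 33, 34]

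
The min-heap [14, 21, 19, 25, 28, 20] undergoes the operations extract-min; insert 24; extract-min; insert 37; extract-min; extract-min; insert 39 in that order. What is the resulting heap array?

extract-min → returns 14:
  remove root 14; move last element 20 to root → [20, 21, 19, 25, 28]
  20 vs smaller child 19 at index 2, swap → [19, 21, 20, 25, 28]
insert 24:
  append 24 at index 5 → [19, 21, 20, 25, 28, 24] (no swap needed)
extract-min → returns 19:
  remove root 19; move last element 24 to root → [24, 21, 20, 25, 28]
  24 vs smaller child 20 at index 2, swap → [20, 21, 24, 25, 28]
insert 37:
  append 37 at index 5 → [20, 21, 24, 25, 28, 37] (no swap needed)
extract-min → returns 20:
  remove root 20; move last element 37 to root → [37, 21, 24, 25, 28]
  37 vs smaller child 21 at index 1, swap → [21, 37, 24, 25, 28]
  37 vs smaller child 25 at index 3, swap → [21, 25, 24, 37, 28]
extract-min → returns 21:
  remove root 21; move last element 28 to root → [28, 25, 24, 37]
  28 vs smaller child 24 at index 2, swap → [24, 25, 28, 37]
insert 39:
  append 39 at index 4 → [24, 25, 28, 37, 39] (no swap needed)

[24, 25, 28, 37, 39]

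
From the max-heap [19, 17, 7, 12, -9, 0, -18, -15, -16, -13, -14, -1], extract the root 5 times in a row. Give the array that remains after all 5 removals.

[-1, -9, -13, -14, -15, -16, -18]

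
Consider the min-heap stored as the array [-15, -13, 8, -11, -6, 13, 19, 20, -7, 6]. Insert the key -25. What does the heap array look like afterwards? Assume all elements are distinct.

[-25, -15, 8, -11, -13, 13, 19, 20, -7, 6, -6]

append -25 at index 10 → [-15, -13, 8, -11, -6, 13, 19, 20, -7, 6, -25]
-25 < parent -6 at index 4, swap → [-15, -13, 8, -11, -25, 13, 19, 20, -7, 6, -6]
-25 < parent -13 at index 1, swap → [-15, -25, 8, -11, -13, 13, 19, 20, -7, 6, -6]
-25 < parent -15 at index 0, swap → [-25, -15, 8, -11, -13, 13, 19, 20, -7, 6, -6]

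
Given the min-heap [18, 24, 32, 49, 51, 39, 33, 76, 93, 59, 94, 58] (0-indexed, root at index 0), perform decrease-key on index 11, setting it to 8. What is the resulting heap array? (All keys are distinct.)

set index 11 from 58 to 8 → [18, 24, 32, 49, 51, 39, 33, 76, 93, 59, 94, 8]
8 < parent 39 at index 5, swap → [18, 24, 32, 49, 51, 8, 33, 76, 93, 59, 94, 39]
8 < parent 32 at index 2, swap → [18, 24, 8, 49, 51, 32, 33, 76, 93, 59, 94, 39]
8 < parent 18 at index 0, swap → [8, 24, 18, 49, 51, 32, 33, 76, 93, 59, 94, 39]

[8, 24, 18, 49, 51, 32, 33, 76, 93, 59, 94, 39]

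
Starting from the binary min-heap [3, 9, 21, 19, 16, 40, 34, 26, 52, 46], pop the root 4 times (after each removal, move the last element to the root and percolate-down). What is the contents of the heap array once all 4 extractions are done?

[21, 26, 34, 52, 46, 40]

extract-min #1 returns 3:
  remove root 3; move last element 46 to root → [46, 9, 21, 19, 16, 40, 34, 26, 52]
  46 vs smaller child 9 at index 1, swap → [9, 46, 21, 19, 16, 40, 34, 26, 52]
  46 vs smaller child 16 at index 4, swap → [9, 16, 21, 19, 46, 40, 34, 26, 52]
extract-min #2 returns 9:
  remove root 9; move last element 52 to root → [52, 16, 21, 19, 46, 40, 34, 26]
  52 vs smaller child 16 at index 1, swap → [16, 52, 21, 19, 46, 40, 34, 26]
  52 vs smaller child 19 at index 3, swap → [16, 19, 21, 52, 46, 40, 34, 26]
  52 vs only child 26 at index 7, swap → [16, 19, 21, 26, 46, 40, 34, 52]
extract-min #3 returns 16:
  remove root 16; move last element 52 to root → [52, 19, 21, 26, 46, 40, 34]
  52 vs smaller child 19 at index 1, swap → [19, 52, 21, 26, 46, 40, 34]
  52 vs smaller child 26 at index 3, swap → [19, 26, 21, 52, 46, 40, 34]
extract-min #4 returns 19:
  remove root 19; move last element 34 to root → [34, 26, 21, 52, 46, 40]
  34 vs smaller child 21 at index 2, swap → [21, 26, 34, 52, 46, 40]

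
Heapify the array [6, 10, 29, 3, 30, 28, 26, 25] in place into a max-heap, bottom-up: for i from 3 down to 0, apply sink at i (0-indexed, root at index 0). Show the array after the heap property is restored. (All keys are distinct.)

[30, 25, 29, 6, 10, 28, 26, 3]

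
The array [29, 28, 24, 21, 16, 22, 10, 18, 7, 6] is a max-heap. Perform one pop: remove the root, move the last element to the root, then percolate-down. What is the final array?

[28, 21, 24, 18, 16, 22, 10, 6, 7]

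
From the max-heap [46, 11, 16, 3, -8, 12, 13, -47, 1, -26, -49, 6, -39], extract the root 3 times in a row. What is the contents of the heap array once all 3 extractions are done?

extract-max #1 returns 46:
  remove root 46; move last element -39 to root → [-39, 11, 16, 3, -8, 12, 13, -47, 1, -26, -49, 6]
  -39 vs larger child 16 at index 2, swap → [16, 11, -39, 3, -8, 12, 13, -47, 1, -26, -49, 6]
  -39 vs larger child 13 at index 6, swap → [16, 11, 13, 3, -8, 12, -39, -47, 1, -26, -49, 6]
extract-max #2 returns 16:
  remove root 16; move last element 6 to root → [6, 11, 13, 3, -8, 12, -39, -47, 1, -26, -49]
  6 vs larger child 13 at index 2, swap → [13, 11, 6, 3, -8, 12, -39, -47, 1, -26, -49]
  6 vs larger child 12 at index 5, swap → [13, 11, 12, 3, -8, 6, -39, -47, 1, -26, -49]
extract-max #3 returns 13:
  remove root 13; move last element -49 to root → [-49, 11, 12, 3, -8, 6, -39, -47, 1, -26]
  -49 vs larger child 12 at index 2, swap → [12, 11, -49, 3, -8, 6, -39, -47, 1, -26]
  -49 vs larger child 6 at index 5, swap → [12, 11, 6, 3, -8, -49, -39, -47, 1, -26]

[12, 11, 6, 3, -8, -49, -39, -47, 1, -26]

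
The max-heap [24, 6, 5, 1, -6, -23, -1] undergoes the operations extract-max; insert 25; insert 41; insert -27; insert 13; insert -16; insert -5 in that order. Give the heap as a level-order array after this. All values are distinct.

extract-max → returns 24:
  remove root 24; move last element -1 to root → [-1, 6, 5, 1, -6, -23]
  -1 vs larger child 6 at index 1, swap → [6, -1, 5, 1, -6, -23]
  -1 vs larger child 1 at index 3, swap → [6, 1, 5, -1, -6, -23]
insert 25:
  append 25 at index 6 → [6, 1, 5, -1, -6, -23, 25]
  25 > parent 5 at index 2, swap → [6, 1, 25, -1, -6, -23, 5]
  25 > parent 6 at index 0, swap → [25, 1, 6, -1, -6, -23, 5]
insert 41:
  append 41 at index 7 → [25, 1, 6, -1, -6, -23, 5, 41]
  41 > parent -1 at index 3, swap → [25, 1, 6, 41, -6, -23, 5, -1]
  41 > parent 1 at index 1, swap → [25, 41, 6, 1, -6, -23, 5, -1]
  41 > parent 25 at index 0, swap → [41, 25, 6, 1, -6, -23, 5, -1]
insert -27:
  append -27 at index 8 → [41, 25, 6, 1, -6, -23, 5, -1, -27] (no swap needed)
insert 13:
  append 13 at index 9 → [41, 25, 6, 1, -6, -23, 5, -1, -27, 13]
  13 > parent -6 at index 4, swap → [41, 25, 6, 1, 13, -23, 5, -1, -27, -6]
insert -16:
  append -16 at index 10 → [41, 25, 6, 1, 13, -23, 5, -1, -27, -6, -16] (no swap needed)
insert -5:
  append -5 at index 11 → [41, 25, 6, 1, 13, -23, 5, -1, -27, -6, -16, -5]
  -5 > parent -23 at index 5, swap → [41, 25, 6, 1, 13, -5, 5, -1, -27, -6, -16, -23]

[41, 25, 6, 1, 13, -5, 5, -1, -27, -6, -16, -23]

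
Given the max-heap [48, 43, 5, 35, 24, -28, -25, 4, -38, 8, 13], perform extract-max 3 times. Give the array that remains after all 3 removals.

[24, 13, 5, 4, 8, -28, -25, -38]

extract-max #1 returns 48:
  remove root 48; move last element 13 to root → [13, 43, 5, 35, 24, -28, -25, 4, -38, 8]
  13 vs larger child 43 at index 1, swap → [43, 13, 5, 35, 24, -28, -25, 4, -38, 8]
  13 vs larger child 35 at index 3, swap → [43, 35, 5, 13, 24, -28, -25, 4, -38, 8]
extract-max #2 returns 43:
  remove root 43; move last element 8 to root → [8, 35, 5, 13, 24, -28, -25, 4, -38]
  8 vs larger child 35 at index 1, swap → [35, 8, 5, 13, 24, -28, -25, 4, -38]
  8 vs larger child 24 at index 4, swap → [35, 24, 5, 13, 8, -28, -25, 4, -38]
extract-max #3 returns 35:
  remove root 35; move last element -38 to root → [-38, 24, 5, 13, 8, -28, -25, 4]
  -38 vs larger child 24 at index 1, swap → [24, -38, 5, 13, 8, -28, -25, 4]
  -38 vs larger child 13 at index 3, swap → [24, 13, 5, -38, 8, -28, -25, 4]
  -38 vs only child 4 at index 7, swap → [24, 13, 5, 4, 8, -28, -25, -38]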